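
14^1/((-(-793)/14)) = 196/793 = 0.25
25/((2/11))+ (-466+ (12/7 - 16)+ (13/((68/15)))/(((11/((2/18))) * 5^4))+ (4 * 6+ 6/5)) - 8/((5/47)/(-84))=11779457341/1963500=5999.21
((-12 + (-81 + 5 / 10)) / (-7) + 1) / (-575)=-0.02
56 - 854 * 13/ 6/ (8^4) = 55.55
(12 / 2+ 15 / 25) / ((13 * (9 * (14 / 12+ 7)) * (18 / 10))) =22 / 5733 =0.00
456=456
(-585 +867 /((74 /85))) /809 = 30405 /59866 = 0.51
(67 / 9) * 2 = 134 / 9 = 14.89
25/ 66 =0.38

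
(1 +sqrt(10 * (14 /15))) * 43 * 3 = 129 +86 * sqrt(21) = 523.10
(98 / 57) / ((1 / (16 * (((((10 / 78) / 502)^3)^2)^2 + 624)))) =96961775580461758656957415269136317654119657564194093441 / 5648651319750703414694708135405189227544500262130816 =17165.47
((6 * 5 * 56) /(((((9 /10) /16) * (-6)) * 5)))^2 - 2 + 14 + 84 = 80289376 /81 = 991226.86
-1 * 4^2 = -16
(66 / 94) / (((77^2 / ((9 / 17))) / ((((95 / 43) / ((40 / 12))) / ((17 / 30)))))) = 23085 / 314813191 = 0.00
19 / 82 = 0.23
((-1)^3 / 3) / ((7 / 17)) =-17 / 21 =-0.81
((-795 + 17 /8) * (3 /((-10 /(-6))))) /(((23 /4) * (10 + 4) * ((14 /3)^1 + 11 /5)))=-171261 /66332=-2.58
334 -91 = 243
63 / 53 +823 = 43682 / 53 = 824.19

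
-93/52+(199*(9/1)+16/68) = 1581871/884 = 1789.45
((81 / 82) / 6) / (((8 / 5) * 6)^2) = 0.00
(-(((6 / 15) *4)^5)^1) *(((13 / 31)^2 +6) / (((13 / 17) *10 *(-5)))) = 330612736 / 195203125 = 1.69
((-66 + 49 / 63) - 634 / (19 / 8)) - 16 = -59537 / 171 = -348.17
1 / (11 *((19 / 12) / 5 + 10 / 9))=180 / 2827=0.06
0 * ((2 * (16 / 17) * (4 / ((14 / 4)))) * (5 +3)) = 0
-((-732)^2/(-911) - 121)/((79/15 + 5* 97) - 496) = -9690825/78346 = -123.69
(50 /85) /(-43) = -10 /731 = -0.01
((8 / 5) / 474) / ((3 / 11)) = 44 / 3555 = 0.01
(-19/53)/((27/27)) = -19/53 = -0.36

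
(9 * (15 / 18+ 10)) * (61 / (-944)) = -11895 / 1888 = -6.30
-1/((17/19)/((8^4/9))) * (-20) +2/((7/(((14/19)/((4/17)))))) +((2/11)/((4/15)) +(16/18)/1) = 216922105/21318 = 10175.54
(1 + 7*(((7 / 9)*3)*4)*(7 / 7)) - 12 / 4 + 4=202 / 3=67.33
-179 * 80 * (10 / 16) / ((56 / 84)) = -13425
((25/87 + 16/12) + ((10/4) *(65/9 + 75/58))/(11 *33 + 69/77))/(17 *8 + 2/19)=186660427/15129589536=0.01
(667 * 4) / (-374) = -7.13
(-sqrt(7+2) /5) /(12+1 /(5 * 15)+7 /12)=-180 /3779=-0.05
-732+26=-706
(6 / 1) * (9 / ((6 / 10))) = 90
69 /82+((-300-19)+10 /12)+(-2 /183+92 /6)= -755309 /2501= -302.00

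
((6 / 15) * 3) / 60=1 / 50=0.02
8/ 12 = 2/ 3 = 0.67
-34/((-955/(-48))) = -1632/955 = -1.71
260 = 260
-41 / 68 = -0.60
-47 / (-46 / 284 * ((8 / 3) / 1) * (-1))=-10011 / 92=-108.82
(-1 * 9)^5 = -59049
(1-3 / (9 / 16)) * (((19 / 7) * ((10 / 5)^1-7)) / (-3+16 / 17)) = -4199 / 147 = -28.56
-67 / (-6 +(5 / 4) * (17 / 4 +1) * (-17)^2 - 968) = -1072 / 14761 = -0.07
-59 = -59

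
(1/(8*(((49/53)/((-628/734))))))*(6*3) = -74889/35966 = -2.08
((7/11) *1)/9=7/99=0.07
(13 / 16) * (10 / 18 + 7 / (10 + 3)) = 8 / 9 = 0.89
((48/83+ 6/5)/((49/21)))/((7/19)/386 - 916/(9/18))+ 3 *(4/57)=51938808392/247197817265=0.21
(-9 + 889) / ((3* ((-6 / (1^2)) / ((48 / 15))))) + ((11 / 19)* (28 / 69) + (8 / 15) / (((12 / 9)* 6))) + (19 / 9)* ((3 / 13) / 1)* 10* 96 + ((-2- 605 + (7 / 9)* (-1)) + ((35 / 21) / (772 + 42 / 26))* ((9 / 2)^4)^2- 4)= 40829968687711 / 658181571840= 62.03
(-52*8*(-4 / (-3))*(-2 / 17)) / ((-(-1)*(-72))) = -416 / 459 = -0.91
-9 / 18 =-1 / 2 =-0.50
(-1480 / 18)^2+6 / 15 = 2738162 / 405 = 6760.89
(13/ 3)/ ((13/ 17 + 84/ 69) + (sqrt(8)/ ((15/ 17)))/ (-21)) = 7095207210 * sqrt(2)/ 59243554753 + 130293174375/ 59243554753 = 2.37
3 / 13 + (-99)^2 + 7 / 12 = 1529083 / 156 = 9801.81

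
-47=-47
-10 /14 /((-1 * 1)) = 5 /7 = 0.71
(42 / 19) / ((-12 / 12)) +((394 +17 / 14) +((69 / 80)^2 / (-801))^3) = 9659580978410263226763 / 24578851340288000000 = 393.00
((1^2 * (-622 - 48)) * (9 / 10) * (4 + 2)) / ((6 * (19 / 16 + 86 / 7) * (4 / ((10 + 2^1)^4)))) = -116702208 / 503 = -232012.34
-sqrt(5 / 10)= -sqrt(2) / 2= -0.71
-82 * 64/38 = -2624/19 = -138.11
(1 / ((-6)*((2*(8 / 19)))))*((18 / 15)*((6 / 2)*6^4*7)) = -32319 / 5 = -6463.80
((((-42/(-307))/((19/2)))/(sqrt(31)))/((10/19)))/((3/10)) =28 * sqrt(31)/9517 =0.02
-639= -639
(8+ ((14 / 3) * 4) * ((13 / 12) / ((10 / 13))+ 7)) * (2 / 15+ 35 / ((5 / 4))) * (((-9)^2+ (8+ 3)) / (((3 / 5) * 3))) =288190552 / 1215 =237193.87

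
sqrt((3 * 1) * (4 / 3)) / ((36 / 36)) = 2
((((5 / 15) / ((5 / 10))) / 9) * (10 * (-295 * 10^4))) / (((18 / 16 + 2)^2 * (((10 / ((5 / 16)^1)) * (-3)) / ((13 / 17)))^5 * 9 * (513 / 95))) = 0.00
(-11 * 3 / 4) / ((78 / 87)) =-9.20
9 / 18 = 1 / 2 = 0.50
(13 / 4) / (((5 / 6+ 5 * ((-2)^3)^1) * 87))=-13 / 13630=-0.00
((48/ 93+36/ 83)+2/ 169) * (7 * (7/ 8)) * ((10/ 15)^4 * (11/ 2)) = 75133366/ 11740599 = 6.40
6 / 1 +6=12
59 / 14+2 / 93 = 5515 / 1302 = 4.24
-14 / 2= -7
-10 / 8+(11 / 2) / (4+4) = -9 / 16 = -0.56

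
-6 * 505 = -3030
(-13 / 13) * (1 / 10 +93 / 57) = -329 / 190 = -1.73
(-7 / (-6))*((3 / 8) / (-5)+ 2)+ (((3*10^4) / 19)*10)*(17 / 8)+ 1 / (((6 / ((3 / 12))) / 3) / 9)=153015371 / 4560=33556.00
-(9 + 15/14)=-141/14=-10.07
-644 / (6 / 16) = -1717.33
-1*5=-5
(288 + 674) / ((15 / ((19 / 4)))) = 9139 / 30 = 304.63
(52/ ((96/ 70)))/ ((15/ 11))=1001/ 36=27.81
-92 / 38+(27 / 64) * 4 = -223 / 304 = -0.73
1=1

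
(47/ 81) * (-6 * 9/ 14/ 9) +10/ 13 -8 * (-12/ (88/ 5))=161489/ 27027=5.98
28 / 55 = 0.51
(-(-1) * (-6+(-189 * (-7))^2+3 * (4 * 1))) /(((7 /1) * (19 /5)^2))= 43758375 /2527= 17316.33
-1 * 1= -1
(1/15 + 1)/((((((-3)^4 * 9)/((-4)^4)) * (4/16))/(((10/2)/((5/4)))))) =65536/10935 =5.99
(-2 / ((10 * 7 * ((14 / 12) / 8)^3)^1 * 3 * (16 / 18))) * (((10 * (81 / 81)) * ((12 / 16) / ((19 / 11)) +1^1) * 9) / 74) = -10171008 / 1687903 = -6.03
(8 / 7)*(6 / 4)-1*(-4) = 40 / 7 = 5.71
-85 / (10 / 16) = -136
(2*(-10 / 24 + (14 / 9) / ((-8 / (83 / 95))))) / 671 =-1003 / 573705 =-0.00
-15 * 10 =-150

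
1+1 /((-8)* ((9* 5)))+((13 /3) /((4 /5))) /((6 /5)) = 248 /45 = 5.51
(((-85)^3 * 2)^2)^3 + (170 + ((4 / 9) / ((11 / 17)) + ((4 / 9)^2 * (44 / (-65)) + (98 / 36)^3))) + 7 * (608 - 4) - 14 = 14316741844479532491579250224609393367179547 / 4169880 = 3433370227555596921633057000000000000.00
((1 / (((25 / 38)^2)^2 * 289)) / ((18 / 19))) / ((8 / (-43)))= -106472257 / 1016015625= -0.10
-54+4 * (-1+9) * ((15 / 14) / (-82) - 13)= -135010 / 287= -470.42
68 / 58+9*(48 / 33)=4550 / 319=14.26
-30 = -30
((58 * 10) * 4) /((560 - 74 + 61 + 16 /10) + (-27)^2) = 2900 /1597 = 1.82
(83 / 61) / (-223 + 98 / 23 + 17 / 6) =-0.01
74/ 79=0.94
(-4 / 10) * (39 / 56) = -39 / 140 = -0.28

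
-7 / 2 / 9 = -7 / 18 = -0.39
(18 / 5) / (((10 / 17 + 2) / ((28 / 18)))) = 119 / 55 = 2.16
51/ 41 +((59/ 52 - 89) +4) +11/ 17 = -2971081/ 36244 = -81.97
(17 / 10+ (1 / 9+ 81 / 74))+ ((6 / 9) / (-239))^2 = 276352138 / 95106465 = 2.91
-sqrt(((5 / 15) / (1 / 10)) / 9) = -0.61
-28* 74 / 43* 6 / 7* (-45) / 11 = 79920 / 473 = 168.96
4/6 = 2/3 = 0.67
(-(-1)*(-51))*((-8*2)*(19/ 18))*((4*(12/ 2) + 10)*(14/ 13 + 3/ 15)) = 37395.12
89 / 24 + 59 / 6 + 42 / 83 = 27983 / 1992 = 14.05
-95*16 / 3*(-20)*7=212800 / 3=70933.33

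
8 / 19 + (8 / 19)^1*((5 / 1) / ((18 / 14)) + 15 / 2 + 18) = 2188 / 171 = 12.80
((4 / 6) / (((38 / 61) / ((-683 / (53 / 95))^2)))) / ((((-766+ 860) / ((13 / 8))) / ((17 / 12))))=2987150649275 / 76045248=39281.23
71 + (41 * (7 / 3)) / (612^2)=79778159 / 1123632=71.00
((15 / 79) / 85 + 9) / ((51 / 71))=12.53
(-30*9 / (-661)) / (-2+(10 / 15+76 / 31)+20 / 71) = 891405 / 3055142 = 0.29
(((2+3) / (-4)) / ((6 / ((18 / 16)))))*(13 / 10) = -39 / 128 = -0.30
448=448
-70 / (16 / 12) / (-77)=0.68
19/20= 0.95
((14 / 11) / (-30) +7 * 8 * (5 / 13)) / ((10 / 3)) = 46109 / 7150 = 6.45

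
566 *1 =566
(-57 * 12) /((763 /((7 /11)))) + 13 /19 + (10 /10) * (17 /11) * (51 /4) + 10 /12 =20.65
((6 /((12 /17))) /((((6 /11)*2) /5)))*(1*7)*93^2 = 18869235 /8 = 2358654.38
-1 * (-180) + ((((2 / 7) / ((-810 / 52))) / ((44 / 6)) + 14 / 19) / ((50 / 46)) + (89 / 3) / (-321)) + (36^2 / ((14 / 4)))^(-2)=23740256726829497 / 131464384128000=180.58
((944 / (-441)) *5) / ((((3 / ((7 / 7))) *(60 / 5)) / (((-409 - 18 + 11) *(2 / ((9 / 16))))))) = 15708160 / 35721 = 439.75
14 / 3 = 4.67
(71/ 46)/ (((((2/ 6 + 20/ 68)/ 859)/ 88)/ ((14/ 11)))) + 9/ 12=236664.59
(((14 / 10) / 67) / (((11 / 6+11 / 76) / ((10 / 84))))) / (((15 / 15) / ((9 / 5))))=342 / 151085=0.00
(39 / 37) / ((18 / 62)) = 3.63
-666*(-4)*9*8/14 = 95904/7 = 13700.57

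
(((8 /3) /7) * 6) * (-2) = -32 /7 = -4.57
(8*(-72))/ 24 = -24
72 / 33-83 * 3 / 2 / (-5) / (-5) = -1539 / 550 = -2.80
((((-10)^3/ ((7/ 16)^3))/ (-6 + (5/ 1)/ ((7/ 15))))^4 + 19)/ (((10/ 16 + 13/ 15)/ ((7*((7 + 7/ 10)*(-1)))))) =-1125899906843143581491070796/ 756803428227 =-1487704554247123.00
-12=-12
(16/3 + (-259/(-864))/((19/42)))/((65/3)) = 3281/11856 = 0.28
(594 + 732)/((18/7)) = 1547/3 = 515.67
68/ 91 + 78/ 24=1455/ 364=4.00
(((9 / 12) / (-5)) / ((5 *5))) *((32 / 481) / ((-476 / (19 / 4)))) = 57 / 14309750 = 0.00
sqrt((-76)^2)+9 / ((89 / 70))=7394 / 89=83.08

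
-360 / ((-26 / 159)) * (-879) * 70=-1760988600 / 13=-135460661.54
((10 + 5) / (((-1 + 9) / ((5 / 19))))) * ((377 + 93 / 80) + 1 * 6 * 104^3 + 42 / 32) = 3330376.71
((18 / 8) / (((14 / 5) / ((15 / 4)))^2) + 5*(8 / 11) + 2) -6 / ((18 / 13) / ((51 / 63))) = 6.16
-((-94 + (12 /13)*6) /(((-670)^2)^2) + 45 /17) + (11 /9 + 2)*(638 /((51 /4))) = 3813837432488357 /24048347801400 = 158.59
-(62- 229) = 167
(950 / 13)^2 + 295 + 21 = 955904 / 169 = 5656.24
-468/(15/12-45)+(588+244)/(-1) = -143728/175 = -821.30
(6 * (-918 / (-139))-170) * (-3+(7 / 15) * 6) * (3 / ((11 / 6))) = 326196 / 7645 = 42.67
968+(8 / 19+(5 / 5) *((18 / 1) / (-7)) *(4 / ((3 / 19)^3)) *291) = -101000296 / 133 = -759400.72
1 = 1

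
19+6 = 25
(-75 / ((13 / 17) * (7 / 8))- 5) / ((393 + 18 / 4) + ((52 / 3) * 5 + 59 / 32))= -1022880 / 4245787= -0.24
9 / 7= 1.29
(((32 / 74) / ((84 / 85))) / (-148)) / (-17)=5 / 28749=0.00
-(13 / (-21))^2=-169 / 441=-0.38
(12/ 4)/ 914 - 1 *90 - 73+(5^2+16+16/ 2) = -104193/ 914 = -114.00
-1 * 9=-9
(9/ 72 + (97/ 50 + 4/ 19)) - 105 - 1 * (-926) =3128447/ 3800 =823.28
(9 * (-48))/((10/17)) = -3672/5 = -734.40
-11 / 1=-11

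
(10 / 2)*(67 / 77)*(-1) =-335 / 77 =-4.35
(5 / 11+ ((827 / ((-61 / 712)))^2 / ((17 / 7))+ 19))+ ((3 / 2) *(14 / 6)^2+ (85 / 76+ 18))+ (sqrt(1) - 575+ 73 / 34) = 38366705.72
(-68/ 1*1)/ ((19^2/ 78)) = -14.69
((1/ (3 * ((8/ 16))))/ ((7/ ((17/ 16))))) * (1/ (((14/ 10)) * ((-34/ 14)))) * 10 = -25/ 84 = -0.30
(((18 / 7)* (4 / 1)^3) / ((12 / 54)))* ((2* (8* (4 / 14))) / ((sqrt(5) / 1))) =165888* sqrt(5) / 245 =1514.03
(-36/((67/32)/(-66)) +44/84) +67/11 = 17665768/15477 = 1141.42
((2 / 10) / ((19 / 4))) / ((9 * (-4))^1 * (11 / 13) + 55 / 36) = -1872 / 1286395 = -0.00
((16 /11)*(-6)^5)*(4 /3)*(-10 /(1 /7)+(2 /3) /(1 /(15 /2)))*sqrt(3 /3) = 10782720 /11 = 980247.27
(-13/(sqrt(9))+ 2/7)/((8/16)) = -8.10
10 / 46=5 / 23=0.22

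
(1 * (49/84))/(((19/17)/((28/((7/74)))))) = 154.49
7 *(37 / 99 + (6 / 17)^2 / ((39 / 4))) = 1006327 / 371943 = 2.71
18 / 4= 9 / 2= 4.50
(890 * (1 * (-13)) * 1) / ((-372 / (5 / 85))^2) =-5785 / 19996488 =-0.00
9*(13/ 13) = 9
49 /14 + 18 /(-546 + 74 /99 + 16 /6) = 46556 /13429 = 3.47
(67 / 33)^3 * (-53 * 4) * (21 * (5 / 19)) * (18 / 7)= -25213.24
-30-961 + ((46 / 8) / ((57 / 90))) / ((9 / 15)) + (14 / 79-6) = -2947037 / 3002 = -981.69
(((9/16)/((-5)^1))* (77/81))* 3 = -77/240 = -0.32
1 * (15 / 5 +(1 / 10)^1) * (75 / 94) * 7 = 3255 / 188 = 17.31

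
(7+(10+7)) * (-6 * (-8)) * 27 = 31104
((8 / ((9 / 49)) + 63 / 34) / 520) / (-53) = -2779 / 1686672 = -0.00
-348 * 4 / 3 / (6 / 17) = -3944 / 3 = -1314.67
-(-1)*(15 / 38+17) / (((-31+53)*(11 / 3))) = 1983 / 9196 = 0.22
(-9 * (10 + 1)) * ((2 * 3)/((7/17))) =-10098/7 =-1442.57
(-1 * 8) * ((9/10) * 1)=-36/5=-7.20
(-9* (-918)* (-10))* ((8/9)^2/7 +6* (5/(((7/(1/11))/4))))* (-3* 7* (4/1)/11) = 1054460.83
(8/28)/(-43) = -2/301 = -0.01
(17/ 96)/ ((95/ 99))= 561/ 3040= 0.18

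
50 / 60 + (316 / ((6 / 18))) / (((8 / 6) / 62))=264497 / 6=44082.83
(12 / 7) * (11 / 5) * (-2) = -264 / 35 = -7.54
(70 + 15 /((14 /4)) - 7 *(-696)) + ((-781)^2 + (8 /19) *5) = 81782949 /133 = 614909.39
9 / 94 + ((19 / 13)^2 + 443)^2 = 531969943545 / 2684734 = 198146.24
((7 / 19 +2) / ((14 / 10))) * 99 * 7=22275 / 19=1172.37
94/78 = 47/39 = 1.21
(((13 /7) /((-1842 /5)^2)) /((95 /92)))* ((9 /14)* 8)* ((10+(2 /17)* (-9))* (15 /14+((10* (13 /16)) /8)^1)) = 82225 /64654814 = 0.00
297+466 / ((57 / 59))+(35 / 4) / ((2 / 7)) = 369349 / 456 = 809.98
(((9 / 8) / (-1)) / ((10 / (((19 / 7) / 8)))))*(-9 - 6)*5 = 2.86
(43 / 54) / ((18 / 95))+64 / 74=182249 / 35964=5.07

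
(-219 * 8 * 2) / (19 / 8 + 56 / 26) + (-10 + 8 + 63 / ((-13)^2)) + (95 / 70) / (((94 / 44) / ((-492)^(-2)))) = -1638330115060411 / 2113063072848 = -775.33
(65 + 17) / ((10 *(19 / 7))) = 3.02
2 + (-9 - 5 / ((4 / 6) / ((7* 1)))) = -119 / 2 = -59.50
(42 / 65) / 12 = 7 / 130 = 0.05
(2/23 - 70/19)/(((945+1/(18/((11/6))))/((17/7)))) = -2886192/312235189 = -0.01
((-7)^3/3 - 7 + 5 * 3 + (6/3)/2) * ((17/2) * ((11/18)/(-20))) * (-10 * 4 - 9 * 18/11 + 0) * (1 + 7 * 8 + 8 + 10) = -2021215/18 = -112289.72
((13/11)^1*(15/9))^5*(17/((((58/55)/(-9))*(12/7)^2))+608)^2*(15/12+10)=57745492359604359375/554778177536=104087533.90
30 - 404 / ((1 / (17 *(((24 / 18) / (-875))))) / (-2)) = 23806 / 2625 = 9.07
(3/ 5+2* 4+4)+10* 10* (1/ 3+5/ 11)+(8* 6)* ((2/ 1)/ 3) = 20359/ 165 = 123.39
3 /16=0.19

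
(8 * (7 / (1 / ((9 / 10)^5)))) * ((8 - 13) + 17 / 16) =-26040609 / 200000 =-130.20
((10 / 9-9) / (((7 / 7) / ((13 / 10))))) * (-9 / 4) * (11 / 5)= 10153 / 200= 50.76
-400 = -400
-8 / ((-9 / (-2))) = -16 / 9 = -1.78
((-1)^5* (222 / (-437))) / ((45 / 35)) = 518 / 1311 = 0.40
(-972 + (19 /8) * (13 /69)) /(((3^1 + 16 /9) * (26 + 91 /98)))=-388353 /51428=-7.55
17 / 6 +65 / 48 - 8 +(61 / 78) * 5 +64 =39997 / 624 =64.10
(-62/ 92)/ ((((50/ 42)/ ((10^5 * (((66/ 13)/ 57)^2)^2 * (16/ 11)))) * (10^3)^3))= -6931848/ 1337628997859375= -0.00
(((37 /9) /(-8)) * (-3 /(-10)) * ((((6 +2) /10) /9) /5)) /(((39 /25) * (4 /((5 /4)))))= -37 /67392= -0.00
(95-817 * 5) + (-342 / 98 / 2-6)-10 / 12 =-3998.58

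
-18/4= -9/2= -4.50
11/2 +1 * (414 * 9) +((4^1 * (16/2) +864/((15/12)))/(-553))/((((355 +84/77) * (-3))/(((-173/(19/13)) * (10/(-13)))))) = 921467395483/246935514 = 3731.61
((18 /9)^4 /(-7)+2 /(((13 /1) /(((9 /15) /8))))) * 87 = -360093 /1820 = -197.85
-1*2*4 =-8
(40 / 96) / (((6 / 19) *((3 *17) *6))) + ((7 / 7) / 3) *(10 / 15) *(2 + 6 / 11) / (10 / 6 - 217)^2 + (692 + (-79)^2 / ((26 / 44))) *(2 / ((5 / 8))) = 3481457959519117 / 96675424560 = 36011.82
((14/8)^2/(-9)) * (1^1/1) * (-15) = 245/48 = 5.10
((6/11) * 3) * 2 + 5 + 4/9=8.72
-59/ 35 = -1.69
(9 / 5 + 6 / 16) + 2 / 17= 2.29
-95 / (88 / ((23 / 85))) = -437 / 1496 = -0.29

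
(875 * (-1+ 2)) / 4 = 875 / 4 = 218.75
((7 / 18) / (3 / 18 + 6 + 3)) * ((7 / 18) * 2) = 49 / 1485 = 0.03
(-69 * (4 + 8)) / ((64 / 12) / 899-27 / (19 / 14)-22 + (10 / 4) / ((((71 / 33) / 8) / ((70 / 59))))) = 1931912343 / 72003211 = 26.83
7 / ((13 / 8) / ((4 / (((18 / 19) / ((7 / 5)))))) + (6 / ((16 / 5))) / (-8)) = 172.71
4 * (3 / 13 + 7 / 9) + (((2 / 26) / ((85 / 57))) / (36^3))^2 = 1191387908505961 / 295322850201600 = 4.03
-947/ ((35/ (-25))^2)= -23675/ 49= -483.16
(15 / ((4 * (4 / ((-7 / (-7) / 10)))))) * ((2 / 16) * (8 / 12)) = 1 / 128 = 0.01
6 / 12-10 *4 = -79 / 2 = -39.50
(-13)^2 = 169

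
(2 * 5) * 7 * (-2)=-140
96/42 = 16/7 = 2.29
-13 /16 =-0.81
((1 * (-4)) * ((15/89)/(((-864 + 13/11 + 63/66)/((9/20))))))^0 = 1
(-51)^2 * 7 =18207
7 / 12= 0.58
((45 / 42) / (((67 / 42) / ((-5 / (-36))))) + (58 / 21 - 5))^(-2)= 31674384 / 145709041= 0.22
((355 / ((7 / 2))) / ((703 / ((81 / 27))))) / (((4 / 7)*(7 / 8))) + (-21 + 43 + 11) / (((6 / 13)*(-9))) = -627023 / 88578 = -7.08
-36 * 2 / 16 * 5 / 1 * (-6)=135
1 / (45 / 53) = 53 / 45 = 1.18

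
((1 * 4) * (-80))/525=-64/105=-0.61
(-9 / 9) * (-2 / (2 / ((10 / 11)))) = 10 / 11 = 0.91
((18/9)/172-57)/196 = -4901/16856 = -0.29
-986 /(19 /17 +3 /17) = -8381 /11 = -761.91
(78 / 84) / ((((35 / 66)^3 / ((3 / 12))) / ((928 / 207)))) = 48171552 / 6902875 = 6.98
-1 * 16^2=-256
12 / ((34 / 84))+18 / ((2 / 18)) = 3258 / 17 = 191.65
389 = 389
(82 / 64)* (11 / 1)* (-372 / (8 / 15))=-629145 / 64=-9830.39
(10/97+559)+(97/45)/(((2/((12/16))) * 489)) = 3182401849/5691960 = 559.10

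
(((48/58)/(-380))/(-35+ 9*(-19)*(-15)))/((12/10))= -1/1394030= -0.00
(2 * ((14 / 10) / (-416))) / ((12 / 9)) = -21 / 4160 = -0.01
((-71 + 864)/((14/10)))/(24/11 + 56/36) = 78507/518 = 151.56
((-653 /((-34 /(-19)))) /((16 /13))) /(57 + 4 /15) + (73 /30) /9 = -309557971 /63084960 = -4.91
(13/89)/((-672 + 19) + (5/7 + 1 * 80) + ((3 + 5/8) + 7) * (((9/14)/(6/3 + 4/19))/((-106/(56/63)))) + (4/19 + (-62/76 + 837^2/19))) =15395016/3825807232591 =0.00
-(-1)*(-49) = -49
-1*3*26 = -78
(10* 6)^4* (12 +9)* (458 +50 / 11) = 1384750080000 / 11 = 125886370909.09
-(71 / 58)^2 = -5041 / 3364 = -1.50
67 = 67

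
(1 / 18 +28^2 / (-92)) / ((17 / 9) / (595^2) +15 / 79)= -5766338375 / 129326884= -44.59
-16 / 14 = -8 / 7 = -1.14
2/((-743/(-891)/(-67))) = -119394/743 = -160.69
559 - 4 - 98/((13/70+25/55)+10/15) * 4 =770025/3019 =255.06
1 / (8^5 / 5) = 5 / 32768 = 0.00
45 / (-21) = -15 / 7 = -2.14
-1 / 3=-0.33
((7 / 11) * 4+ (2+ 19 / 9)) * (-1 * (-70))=46130 / 99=465.96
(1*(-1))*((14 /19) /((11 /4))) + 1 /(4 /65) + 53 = 57669 /836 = 68.98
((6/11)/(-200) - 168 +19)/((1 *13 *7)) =-163903/100100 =-1.64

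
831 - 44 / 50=20753 / 25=830.12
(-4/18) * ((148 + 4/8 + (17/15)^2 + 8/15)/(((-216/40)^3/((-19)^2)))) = 122095615/1594323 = 76.58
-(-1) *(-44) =-44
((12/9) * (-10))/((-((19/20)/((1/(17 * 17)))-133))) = 0.09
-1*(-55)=55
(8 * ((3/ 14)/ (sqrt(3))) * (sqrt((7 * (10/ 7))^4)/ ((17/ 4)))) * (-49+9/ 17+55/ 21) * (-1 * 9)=78571200 * sqrt(3)/ 14161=9610.15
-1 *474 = -474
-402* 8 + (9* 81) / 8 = -24999 / 8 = -3124.88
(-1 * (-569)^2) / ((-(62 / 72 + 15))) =11655396 / 571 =20412.25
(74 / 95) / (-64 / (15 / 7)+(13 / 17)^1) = -3774 / 140999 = -0.03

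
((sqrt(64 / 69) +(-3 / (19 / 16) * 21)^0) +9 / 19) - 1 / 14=8 * sqrt(69) / 69 +373 / 266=2.37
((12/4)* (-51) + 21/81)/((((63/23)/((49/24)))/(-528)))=14607208/243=60111.97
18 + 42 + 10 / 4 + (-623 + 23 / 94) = -26332 / 47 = -560.26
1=1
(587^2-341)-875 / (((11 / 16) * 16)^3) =458166593 / 1331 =344227.34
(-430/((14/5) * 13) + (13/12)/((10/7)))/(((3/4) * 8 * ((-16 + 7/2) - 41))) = 120719/3505320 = 0.03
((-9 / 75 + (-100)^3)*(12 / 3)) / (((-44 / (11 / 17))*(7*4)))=3571429 / 1700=2100.84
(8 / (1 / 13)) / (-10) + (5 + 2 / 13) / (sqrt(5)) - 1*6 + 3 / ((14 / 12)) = -484 / 35 + 67*sqrt(5) / 65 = -11.52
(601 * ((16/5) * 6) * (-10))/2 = -57696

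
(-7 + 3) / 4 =-1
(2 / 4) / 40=1 / 80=0.01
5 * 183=915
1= 1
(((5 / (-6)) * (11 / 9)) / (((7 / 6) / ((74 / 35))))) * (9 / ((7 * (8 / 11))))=-4477 / 1372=-3.26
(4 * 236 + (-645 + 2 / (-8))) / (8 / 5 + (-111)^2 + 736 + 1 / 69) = 412275 / 18020888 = 0.02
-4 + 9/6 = -5/2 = -2.50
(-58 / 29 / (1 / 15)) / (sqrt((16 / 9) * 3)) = -12.99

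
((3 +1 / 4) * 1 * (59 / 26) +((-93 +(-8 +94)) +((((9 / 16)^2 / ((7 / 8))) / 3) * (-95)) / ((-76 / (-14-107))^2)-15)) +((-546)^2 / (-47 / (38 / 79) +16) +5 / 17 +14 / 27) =-13268106824551 / 3594447360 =-3691.28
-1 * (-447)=447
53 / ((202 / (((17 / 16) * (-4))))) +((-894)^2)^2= 516132772425467 / 808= 638778183694.88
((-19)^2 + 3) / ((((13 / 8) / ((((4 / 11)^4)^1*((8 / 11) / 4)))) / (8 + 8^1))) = 1835008 / 161051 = 11.39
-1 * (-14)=14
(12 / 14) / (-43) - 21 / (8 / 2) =-6345 / 1204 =-5.27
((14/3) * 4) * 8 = 448/3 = 149.33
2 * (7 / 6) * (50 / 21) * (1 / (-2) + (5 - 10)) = -275 / 9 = -30.56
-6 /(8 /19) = -57 /4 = -14.25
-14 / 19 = -0.74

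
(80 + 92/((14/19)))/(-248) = -717/868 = -0.83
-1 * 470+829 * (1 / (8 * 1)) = -2931 / 8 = -366.38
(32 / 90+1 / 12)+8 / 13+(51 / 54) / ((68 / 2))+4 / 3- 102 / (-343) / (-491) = 26434211 / 10946845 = 2.41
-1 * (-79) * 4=316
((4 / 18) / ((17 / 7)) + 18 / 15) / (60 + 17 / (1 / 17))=0.00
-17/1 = -17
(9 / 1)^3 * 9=6561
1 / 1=1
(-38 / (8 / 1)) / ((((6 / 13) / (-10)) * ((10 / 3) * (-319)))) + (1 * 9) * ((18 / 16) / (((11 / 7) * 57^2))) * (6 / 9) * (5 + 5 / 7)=-82207 / 921272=-0.09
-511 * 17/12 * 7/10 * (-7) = 425663/120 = 3547.19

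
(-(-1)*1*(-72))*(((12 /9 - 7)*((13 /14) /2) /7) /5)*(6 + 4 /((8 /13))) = 3315 /49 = 67.65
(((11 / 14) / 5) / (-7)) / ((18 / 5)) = -11 / 1764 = -0.01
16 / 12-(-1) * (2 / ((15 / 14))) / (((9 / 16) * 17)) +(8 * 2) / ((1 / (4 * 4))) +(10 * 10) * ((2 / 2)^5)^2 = 820528 / 2295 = 357.53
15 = 15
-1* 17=-17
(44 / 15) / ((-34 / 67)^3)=-22.45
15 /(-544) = -15 /544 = -0.03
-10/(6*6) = -5/18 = -0.28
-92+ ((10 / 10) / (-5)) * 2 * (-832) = 1204 / 5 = 240.80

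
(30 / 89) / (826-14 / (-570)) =8550 / 20952113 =0.00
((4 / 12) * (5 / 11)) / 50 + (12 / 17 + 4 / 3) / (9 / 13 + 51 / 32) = 0.90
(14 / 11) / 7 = 0.18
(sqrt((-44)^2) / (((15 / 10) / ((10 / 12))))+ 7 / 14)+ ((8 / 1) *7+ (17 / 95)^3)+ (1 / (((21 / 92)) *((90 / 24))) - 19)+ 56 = 12868274513 / 108029250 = 119.12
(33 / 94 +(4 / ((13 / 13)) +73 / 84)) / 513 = 0.01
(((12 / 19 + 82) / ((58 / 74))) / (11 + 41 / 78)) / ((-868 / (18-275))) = 291118035 / 107490733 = 2.71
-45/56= -0.80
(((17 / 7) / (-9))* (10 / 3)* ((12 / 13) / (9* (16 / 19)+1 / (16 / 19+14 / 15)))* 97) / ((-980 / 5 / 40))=2.02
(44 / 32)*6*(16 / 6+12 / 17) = 473 / 17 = 27.82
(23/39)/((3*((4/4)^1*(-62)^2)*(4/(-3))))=-23/599664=-0.00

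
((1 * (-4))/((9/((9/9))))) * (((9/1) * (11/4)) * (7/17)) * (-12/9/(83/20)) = 6160/4233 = 1.46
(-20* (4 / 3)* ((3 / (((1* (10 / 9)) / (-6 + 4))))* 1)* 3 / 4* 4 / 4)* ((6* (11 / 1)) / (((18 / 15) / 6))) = 35640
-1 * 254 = -254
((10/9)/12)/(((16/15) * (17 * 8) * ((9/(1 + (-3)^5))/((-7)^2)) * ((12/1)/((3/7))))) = -21175/705024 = -0.03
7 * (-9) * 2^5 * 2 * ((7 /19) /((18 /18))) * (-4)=112896 /19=5941.89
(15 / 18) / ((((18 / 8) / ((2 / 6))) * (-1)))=-10 / 81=-0.12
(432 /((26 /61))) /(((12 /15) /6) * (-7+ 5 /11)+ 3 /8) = -1932480 /949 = -2036.33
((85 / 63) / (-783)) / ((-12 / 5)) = 425 / 591948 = 0.00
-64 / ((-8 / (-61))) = -488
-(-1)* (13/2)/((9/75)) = 325/6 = 54.17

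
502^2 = 252004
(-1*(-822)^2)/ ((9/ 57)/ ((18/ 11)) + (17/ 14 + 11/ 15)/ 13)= -4380966135/ 1597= -2743247.42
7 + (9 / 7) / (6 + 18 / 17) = 2011 / 280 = 7.18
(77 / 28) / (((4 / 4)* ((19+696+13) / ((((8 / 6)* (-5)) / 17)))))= -55 / 37128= -0.00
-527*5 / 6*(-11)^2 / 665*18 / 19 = -191301 / 2527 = -75.70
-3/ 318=-1/ 106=-0.01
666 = 666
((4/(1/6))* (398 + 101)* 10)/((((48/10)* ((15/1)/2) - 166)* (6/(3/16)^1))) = -1497/52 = -28.79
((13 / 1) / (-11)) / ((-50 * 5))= 13 / 2750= 0.00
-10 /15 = -2 /3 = -0.67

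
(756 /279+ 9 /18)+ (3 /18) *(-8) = 349 /186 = 1.88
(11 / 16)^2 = 121 / 256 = 0.47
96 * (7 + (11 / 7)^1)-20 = 5620 / 7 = 802.86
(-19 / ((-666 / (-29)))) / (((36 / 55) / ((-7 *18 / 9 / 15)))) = 42427 / 35964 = 1.18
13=13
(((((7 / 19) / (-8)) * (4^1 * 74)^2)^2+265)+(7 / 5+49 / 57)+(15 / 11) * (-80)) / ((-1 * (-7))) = 138539327023 / 59565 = 2325851.20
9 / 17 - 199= -3374 / 17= -198.47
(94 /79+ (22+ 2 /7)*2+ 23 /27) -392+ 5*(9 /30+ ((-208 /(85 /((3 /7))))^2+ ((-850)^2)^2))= 788370718389351135881 /302054130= 2610031249661.61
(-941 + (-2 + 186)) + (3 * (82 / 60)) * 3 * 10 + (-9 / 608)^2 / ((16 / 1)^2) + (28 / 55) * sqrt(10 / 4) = -59997945775 / 94633984 + 14 * sqrt(10) / 55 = -633.20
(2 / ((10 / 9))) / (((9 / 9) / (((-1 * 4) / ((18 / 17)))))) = -6.80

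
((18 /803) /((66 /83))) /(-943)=-249 /8329519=-0.00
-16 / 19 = -0.84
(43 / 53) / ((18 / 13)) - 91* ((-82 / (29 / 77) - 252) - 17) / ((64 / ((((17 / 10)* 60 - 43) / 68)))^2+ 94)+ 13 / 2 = 309333547505 / 20501695638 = 15.09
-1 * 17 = -17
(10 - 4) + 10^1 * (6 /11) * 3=246 /11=22.36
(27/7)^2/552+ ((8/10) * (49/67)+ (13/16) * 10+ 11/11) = 14704663/1510180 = 9.74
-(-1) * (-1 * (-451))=451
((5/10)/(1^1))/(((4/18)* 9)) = 1/4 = 0.25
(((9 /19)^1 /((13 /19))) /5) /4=9 /260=0.03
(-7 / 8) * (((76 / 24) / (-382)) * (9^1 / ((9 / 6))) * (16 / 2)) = 133 / 382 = 0.35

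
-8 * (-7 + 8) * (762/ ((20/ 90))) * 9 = -246888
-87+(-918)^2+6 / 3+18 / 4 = 1685287 / 2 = 842643.50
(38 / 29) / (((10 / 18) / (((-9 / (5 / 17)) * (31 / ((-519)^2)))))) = -180234 / 21698525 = -0.01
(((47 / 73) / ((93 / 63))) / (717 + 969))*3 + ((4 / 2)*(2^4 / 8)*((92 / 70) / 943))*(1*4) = 42114137 / 1825041610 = 0.02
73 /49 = 1.49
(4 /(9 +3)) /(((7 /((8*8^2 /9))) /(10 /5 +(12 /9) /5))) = 17408 /2835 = 6.14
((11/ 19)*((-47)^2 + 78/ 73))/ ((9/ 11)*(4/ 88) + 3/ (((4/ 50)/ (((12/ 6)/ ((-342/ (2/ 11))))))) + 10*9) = 1288421310/ 90623879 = 14.22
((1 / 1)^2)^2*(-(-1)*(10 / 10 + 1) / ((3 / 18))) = 12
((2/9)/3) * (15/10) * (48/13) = 16/39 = 0.41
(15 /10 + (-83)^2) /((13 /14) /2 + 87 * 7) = 192934 /17065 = 11.31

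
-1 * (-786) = 786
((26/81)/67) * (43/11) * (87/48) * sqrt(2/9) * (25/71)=405275 * sqrt(2)/101723688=0.01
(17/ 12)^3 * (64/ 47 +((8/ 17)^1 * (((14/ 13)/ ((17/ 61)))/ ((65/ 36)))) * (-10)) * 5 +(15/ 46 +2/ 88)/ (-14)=-376293981013/ 3038483448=-123.84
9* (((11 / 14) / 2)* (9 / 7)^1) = 891 / 196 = 4.55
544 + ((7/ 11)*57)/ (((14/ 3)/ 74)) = 12311/ 11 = 1119.18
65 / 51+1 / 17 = 1.33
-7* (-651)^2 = -2966607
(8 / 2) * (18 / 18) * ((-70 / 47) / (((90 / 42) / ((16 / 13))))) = -6272 / 1833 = -3.42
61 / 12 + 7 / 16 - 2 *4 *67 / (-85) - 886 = -3566627 / 4080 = -874.17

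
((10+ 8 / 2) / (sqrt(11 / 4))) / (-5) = -28 * sqrt(11) / 55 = -1.69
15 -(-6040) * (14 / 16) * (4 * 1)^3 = 338255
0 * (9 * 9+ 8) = 0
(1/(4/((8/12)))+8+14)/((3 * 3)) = 133/54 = 2.46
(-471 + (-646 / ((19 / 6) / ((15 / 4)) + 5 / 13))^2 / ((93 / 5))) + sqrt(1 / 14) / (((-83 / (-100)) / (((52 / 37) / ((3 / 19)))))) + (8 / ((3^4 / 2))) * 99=49400 * sqrt(14) / 64491 + 2077126732667 / 144232119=14404.14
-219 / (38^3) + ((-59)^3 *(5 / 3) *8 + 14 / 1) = -2738372.67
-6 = -6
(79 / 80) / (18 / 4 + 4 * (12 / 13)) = 1027 / 8520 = 0.12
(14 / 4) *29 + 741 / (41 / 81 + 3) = 88847 / 284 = 312.84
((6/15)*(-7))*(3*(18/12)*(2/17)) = -126/85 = -1.48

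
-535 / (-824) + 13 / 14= 9101 / 5768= 1.58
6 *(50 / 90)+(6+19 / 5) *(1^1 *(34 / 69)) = 2816 / 345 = 8.16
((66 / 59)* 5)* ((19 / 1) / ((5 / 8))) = 10032 / 59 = 170.03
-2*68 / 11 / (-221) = 8 / 143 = 0.06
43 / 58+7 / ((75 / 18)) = 3511 / 1450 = 2.42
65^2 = 4225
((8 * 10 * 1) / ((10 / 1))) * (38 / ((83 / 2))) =608 / 83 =7.33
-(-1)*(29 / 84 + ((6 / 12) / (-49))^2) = 0.35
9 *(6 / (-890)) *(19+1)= -108 / 89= -1.21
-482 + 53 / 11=-477.18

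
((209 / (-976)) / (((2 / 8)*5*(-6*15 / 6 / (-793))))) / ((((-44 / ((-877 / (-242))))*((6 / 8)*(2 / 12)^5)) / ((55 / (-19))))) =-22387.42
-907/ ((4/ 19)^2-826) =1.10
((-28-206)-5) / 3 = -239 / 3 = -79.67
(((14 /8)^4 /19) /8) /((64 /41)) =98441 /2490368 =0.04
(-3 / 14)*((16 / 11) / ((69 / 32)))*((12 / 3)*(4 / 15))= -4096 / 26565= -0.15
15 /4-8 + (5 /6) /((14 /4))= -337 /84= -4.01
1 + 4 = 5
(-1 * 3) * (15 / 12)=-15 / 4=-3.75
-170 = -170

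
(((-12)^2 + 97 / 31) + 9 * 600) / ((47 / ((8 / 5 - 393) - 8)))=-343406117 / 7285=-47138.79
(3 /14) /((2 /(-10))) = -15 /14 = -1.07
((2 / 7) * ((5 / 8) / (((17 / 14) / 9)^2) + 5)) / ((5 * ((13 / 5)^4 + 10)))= 2841875 / 70422653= 0.04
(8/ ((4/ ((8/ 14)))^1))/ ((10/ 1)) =4/ 35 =0.11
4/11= 0.36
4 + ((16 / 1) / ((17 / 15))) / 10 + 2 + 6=228 / 17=13.41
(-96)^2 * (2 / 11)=18432 / 11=1675.64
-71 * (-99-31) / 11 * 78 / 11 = 719940 / 121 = 5949.92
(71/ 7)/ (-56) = -71/ 392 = -0.18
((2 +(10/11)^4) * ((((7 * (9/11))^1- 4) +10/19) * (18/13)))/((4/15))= 1248872985/39779597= 31.39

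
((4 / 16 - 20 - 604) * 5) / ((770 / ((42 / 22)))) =-7485 / 968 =-7.73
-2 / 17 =-0.12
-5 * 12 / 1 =-60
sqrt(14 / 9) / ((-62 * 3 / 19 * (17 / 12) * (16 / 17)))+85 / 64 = 85 / 64 - 19 * sqrt(14) / 744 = 1.23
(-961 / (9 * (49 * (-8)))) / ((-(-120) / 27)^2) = 8649 / 627200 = 0.01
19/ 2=9.50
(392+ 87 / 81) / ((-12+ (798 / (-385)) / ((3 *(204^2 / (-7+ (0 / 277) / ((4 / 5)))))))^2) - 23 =-3822958527004607 / 188599326523609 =-20.27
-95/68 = -1.40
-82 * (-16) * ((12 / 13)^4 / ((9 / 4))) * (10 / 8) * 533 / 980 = 287.82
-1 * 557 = -557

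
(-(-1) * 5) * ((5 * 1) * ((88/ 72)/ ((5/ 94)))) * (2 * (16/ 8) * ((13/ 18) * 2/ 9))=268840/ 729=368.78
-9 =-9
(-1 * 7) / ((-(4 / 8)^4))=112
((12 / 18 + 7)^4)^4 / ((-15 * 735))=-6132610415680998648961 / 474590099025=-12921909724.37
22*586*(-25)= -322300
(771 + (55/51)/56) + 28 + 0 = 2281999/2856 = 799.02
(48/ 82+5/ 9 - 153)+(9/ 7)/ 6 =-783397/ 5166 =-151.64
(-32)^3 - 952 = -33720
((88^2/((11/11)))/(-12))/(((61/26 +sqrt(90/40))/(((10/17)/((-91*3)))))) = 1936/5355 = 0.36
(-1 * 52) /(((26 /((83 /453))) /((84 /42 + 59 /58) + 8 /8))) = -19339 /13137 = -1.47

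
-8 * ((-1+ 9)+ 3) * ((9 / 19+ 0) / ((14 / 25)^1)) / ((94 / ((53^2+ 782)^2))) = -10211428.72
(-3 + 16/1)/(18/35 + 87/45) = 5.31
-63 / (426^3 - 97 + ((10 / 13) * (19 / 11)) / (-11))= -99099 / 121606551877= -0.00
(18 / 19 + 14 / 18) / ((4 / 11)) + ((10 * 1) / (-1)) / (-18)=5.30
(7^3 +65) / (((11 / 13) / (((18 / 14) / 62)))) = 23868 / 2387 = 10.00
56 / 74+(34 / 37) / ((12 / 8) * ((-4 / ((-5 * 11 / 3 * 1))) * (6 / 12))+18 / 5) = 7666 / 7659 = 1.00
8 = 8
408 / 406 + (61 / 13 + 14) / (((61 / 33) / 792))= 1289424516 / 160979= 8009.89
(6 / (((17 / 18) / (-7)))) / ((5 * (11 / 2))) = -1512 / 935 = -1.62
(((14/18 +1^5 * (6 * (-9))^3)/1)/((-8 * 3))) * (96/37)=5668676/333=17023.05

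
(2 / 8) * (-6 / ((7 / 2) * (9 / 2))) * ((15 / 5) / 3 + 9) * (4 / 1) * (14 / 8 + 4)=-460 / 21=-21.90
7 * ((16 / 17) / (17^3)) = 112 / 83521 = 0.00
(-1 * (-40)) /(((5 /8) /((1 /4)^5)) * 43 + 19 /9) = 360 /247699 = 0.00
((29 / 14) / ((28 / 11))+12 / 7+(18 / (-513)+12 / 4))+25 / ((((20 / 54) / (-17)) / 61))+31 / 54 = -14074997201 / 201096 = -69991.43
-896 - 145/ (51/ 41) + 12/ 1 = -51029/ 51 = -1000.57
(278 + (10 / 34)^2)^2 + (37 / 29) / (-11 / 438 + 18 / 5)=1466431595151879 / 18962691361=77332.46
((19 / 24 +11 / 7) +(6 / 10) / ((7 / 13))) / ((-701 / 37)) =-0.18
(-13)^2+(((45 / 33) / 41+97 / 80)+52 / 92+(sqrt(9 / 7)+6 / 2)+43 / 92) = 3 * sqrt(7) / 7+144623161 / 829840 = 175.41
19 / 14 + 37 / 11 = 727 / 154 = 4.72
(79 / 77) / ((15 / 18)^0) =79 / 77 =1.03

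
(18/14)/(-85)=-9/595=-0.02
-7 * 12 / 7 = -12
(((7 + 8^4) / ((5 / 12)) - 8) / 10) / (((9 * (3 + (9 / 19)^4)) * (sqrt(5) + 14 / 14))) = -1602817979 / 178885800 + 1602817979 * sqrt(5) / 178885800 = 11.08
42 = 42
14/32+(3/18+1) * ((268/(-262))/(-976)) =21035/47946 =0.44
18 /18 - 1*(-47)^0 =0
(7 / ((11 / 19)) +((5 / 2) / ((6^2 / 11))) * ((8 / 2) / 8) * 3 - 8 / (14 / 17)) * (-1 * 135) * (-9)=5272695 / 1232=4279.78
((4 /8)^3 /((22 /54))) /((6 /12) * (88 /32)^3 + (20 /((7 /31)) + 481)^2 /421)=8911728 /22683835141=0.00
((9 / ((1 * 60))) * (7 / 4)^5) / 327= 16807 / 2232320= 0.01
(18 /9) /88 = 1 /44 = 0.02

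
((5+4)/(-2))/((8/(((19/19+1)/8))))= -9/64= -0.14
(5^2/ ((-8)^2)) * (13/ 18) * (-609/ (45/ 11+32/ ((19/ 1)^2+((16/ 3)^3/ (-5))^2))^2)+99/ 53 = -8.27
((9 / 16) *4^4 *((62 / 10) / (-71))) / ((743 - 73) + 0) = -2232 / 118925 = -0.02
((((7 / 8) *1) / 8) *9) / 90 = 7 / 640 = 0.01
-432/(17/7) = -3024/17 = -177.88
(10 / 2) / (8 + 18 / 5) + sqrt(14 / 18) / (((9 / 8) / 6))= 25 / 58 + 16 * sqrt(7) / 9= 5.13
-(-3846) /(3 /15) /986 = 9615 /493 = 19.50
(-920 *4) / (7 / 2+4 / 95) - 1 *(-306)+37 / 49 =-24144937 / 32977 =-732.18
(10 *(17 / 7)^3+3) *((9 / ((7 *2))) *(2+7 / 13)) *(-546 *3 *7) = -134075007 / 49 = -2736224.63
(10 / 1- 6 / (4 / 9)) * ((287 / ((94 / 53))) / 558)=-106477 / 104904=-1.01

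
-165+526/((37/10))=-845/37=-22.84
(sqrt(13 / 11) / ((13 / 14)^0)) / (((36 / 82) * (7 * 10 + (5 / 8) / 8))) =1312 * sqrt(143) / 444015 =0.04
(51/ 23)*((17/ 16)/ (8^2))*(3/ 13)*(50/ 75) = 867/ 153088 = 0.01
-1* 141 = -141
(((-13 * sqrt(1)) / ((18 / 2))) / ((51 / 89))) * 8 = -9256 / 459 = -20.17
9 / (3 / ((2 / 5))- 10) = -3.60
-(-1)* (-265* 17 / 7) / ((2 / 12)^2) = -162180 / 7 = -23168.57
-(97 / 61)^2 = -9409 / 3721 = -2.53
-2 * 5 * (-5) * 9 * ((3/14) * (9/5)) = 1215/7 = 173.57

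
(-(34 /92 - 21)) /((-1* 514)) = -949 /23644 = -0.04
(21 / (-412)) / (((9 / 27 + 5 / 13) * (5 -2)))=-39 / 1648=-0.02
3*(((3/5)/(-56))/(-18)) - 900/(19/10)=-5039981/10640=-473.68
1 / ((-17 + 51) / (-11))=-11 / 34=-0.32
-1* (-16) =16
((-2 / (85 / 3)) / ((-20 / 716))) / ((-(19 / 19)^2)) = -1074 / 425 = -2.53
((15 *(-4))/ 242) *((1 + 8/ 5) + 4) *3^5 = -4374/ 11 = -397.64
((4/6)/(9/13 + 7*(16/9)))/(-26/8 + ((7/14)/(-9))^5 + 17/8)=-147386304/3267300805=-0.05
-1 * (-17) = 17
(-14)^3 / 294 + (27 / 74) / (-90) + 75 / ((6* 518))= -36182 / 3885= -9.31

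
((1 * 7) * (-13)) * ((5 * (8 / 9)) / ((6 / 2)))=-3640 / 27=-134.81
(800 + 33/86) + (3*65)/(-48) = 547869/688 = 796.32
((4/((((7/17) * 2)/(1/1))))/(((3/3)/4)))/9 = 2.16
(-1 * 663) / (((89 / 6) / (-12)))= 47736 / 89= 536.36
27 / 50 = 0.54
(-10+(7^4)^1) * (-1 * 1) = -2391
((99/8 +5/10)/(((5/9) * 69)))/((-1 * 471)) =-103/144440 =-0.00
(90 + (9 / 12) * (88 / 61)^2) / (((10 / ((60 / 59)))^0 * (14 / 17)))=2895933 / 26047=111.18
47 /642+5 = 3257 /642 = 5.07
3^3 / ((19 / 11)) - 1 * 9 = 126 / 19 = 6.63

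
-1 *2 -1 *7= -9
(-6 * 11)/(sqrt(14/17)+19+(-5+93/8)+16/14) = -31395056/12718371+68992 * sqrt(238)/12718371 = -2.38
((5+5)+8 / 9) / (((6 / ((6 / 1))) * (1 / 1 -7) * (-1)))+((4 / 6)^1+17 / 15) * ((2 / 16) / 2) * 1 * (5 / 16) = 12787 / 6912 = 1.85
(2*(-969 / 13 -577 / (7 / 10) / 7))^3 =-56883227.58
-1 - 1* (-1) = 0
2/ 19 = 0.11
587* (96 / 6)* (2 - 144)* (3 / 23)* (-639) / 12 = 213052824 / 23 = 9263166.26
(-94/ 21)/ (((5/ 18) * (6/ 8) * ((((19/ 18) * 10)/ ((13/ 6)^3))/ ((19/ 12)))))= -103259/ 3150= -32.78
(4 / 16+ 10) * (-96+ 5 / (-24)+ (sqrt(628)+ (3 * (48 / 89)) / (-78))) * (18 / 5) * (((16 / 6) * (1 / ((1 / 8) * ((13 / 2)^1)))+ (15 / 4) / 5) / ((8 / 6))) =-206731509663 / 19252480+ 232101 * sqrt(157) / 1040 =-7941.55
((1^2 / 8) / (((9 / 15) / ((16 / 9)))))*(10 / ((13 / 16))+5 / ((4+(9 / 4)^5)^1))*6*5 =67798400 / 492531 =137.65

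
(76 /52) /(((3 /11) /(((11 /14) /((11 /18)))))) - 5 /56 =4951 /728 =6.80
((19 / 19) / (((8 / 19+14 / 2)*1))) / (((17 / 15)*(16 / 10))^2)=35625 / 869312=0.04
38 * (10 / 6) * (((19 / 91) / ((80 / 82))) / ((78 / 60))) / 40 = 14801 / 56784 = 0.26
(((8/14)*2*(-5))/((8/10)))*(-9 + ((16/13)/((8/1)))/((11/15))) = 62850/1001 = 62.79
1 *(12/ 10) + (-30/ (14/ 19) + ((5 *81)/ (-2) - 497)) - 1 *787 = -106821/ 70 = -1526.01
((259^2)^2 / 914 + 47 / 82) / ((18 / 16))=737977217920 / 168633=4376232.52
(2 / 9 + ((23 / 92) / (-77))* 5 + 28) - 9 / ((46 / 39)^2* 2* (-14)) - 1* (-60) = 518732023 / 5865552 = 88.44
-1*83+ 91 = 8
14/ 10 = 1.40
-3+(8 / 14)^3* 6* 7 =237 / 49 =4.84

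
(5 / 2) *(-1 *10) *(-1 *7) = 175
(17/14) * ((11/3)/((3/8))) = 748/63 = 11.87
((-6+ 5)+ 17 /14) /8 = 3 /112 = 0.03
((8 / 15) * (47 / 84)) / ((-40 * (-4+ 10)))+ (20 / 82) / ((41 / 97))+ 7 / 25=54378697 / 63541800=0.86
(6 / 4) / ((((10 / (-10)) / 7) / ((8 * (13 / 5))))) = -1092 / 5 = -218.40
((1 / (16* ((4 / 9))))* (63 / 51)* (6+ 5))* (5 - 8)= -6237 / 1088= -5.73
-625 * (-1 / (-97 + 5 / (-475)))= -59375 / 9216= -6.44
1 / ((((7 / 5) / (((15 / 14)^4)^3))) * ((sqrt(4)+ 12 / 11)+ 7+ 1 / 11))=0.16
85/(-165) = -17/33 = -0.52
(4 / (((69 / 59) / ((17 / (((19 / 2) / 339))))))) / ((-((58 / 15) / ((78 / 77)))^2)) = -310299514200 / 2179008293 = -142.40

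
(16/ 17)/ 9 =0.10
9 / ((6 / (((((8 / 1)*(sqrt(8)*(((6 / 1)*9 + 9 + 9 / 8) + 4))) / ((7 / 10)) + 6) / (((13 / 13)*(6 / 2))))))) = 3 + 5450*sqrt(2) / 7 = 1104.07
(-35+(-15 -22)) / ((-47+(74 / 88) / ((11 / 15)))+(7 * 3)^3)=-0.01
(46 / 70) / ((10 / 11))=253 / 350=0.72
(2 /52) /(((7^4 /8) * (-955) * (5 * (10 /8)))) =-16 /745210375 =-0.00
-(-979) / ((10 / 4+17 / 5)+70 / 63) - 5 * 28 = -230 / 631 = -0.36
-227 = -227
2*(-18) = -36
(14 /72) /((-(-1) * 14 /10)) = 5 /36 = 0.14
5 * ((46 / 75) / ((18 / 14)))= 322 / 135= 2.39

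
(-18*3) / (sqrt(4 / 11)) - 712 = -801.55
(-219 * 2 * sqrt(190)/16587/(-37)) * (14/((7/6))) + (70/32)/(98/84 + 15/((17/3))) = 584 * sqrt(190)/68191 + 1785/3112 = 0.69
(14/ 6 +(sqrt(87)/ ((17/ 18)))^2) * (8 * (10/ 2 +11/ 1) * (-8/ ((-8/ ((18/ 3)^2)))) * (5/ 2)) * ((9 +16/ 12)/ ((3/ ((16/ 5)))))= 10994470912/ 867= 12681050.65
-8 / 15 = -0.53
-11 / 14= -0.79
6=6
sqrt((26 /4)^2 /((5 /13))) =10.48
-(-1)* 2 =2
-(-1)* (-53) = -53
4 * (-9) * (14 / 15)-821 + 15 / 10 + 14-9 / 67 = -562287 / 670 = -839.23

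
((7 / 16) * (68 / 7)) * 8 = 34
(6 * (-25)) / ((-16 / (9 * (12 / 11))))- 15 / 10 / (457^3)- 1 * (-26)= 123934024894 / 1049883923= 118.05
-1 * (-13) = 13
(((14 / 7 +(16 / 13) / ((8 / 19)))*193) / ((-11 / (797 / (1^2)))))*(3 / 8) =-3691704 / 143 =-25816.11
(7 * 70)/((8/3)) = 735/4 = 183.75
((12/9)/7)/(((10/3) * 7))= 2/245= 0.01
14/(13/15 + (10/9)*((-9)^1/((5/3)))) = -30/11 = -2.73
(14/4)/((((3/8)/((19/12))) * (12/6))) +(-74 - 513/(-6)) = 170/9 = 18.89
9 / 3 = 3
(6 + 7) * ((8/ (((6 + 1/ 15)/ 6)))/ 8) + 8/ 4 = 104/ 7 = 14.86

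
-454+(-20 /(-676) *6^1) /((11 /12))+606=152.19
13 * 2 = 26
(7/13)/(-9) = -7/117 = -0.06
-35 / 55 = -7 / 11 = -0.64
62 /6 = 31 /3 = 10.33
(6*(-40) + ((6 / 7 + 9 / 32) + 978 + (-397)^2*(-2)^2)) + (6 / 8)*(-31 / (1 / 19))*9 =140492663 / 224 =627199.39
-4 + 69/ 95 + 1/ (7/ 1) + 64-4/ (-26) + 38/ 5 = 593246/ 8645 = 68.62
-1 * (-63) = 63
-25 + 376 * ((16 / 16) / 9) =151 / 9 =16.78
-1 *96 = -96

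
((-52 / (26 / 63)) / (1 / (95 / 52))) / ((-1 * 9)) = 665 / 26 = 25.58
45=45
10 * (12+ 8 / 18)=1120 / 9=124.44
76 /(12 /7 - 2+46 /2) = 532 /159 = 3.35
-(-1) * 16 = 16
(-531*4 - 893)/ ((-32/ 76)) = 57323/ 8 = 7165.38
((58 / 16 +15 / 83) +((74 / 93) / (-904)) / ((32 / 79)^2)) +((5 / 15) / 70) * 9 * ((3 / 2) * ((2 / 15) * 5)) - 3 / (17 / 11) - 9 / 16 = 2847552631411 / 2125770608640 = 1.34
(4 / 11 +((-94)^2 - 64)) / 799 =96496 / 8789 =10.98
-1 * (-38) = 38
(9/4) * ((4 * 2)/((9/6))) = 12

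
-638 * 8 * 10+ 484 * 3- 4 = -49592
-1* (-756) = 756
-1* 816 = -816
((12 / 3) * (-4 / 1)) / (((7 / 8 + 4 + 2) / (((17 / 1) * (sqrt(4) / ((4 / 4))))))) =-4352 / 55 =-79.13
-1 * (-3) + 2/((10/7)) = 4.40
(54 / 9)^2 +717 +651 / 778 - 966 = -165063 / 778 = -212.16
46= 46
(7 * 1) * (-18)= -126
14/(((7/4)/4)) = 32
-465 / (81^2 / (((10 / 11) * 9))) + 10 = 25180 / 2673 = 9.42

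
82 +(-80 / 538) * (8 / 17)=374666 / 4573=81.93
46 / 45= 1.02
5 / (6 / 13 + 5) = 0.92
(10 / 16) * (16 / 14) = 5 / 7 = 0.71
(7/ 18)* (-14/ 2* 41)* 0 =0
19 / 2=9.50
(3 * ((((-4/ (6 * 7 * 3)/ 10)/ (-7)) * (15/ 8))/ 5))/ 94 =1/ 184240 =0.00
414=414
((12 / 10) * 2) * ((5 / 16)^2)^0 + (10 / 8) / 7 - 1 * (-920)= 129161 / 140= 922.58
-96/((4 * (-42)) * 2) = 2/7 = 0.29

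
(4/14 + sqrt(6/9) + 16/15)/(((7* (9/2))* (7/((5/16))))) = 0.00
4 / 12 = 0.33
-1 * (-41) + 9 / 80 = 3289 / 80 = 41.11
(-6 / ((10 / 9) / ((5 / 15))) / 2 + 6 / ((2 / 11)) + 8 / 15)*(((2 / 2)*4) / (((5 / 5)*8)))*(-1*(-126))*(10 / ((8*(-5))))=-513.98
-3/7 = -0.43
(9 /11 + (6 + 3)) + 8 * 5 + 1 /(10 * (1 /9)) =5579 /110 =50.72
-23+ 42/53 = -1177/53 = -22.21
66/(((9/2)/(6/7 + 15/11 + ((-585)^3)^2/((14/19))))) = 5584576230934593978/7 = 797796604419227711.14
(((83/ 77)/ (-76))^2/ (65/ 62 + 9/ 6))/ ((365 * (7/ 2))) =213559/ 3456182246440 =0.00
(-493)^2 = 243049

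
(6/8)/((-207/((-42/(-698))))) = -7/32108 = -0.00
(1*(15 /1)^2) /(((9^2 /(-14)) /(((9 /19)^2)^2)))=-255150 /130321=-1.96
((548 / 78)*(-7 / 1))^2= 3678724 / 1521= 2418.62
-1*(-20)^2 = -400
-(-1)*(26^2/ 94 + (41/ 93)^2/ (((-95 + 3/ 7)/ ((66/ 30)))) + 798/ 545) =1268802449057/ 146662217370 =8.65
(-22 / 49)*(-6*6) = 792 / 49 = 16.16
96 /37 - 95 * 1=-3419 /37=-92.41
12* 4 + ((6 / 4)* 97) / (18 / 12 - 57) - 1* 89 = -1614 / 37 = -43.62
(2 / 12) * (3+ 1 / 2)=0.58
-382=-382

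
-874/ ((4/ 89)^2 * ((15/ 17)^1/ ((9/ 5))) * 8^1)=-176535327/ 1600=-110334.58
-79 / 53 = -1.49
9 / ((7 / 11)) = 99 / 7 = 14.14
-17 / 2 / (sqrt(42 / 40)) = -17 * sqrt(105) / 21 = -8.30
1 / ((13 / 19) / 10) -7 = 7.62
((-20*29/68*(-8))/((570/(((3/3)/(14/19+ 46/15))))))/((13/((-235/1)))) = -34075/59891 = -0.57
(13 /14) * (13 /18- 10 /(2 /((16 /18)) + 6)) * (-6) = 1261 /462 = 2.73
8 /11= 0.73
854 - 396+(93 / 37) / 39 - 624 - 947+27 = -522335 / 481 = -1085.94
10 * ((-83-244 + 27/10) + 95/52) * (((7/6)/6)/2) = -586901/1872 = -313.52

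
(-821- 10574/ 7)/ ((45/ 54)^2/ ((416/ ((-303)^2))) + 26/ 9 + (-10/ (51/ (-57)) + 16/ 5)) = -20775980160/ 1519505659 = -13.67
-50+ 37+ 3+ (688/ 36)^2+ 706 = 85960/ 81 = 1061.23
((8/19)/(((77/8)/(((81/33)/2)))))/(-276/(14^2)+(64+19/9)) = 27216/32799833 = 0.00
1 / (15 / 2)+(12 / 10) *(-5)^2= 452 / 15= 30.13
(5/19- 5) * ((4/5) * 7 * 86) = -43344/19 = -2281.26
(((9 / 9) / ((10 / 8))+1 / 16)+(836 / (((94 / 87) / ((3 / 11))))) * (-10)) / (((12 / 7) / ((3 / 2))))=-1845.68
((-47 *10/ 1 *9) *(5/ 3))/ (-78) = 90.38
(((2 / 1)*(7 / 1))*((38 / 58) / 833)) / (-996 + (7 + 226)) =-38 / 2633113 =-0.00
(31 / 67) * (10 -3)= 217 / 67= 3.24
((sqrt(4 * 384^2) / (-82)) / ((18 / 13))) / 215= -832 / 26445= -0.03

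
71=71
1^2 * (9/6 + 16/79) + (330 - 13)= 318.70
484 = 484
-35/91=-5/13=-0.38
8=8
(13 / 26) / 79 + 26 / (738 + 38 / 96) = 232627 / 5599994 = 0.04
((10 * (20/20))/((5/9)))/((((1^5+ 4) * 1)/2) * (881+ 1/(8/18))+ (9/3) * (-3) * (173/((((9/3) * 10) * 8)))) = 1440/176131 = 0.01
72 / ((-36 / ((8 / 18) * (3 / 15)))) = -8 / 45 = -0.18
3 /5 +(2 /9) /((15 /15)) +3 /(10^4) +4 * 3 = 1154027 /90000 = 12.82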